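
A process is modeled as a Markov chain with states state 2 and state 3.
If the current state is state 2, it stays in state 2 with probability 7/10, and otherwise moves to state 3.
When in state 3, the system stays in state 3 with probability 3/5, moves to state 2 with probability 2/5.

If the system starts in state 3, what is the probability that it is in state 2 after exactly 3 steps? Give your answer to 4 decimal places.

Propagate the distribution vector 3 steps from state 3.
After 0 steps: (0.0000, 1.0000)
After 1 step: (0.4000, 0.6000)
After 2 steps: (0.5200, 0.4800)
After 3 steps: (0.5560, 0.4440)
P(in state 2 after 3 steps) = 0.5560

0.5560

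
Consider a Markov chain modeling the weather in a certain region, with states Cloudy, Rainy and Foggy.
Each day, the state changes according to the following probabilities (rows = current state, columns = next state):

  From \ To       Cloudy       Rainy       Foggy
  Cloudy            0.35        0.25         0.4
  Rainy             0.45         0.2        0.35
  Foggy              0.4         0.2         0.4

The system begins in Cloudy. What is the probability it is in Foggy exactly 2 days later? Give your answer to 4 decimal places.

Sum over the intermediate state after 1 day:
P = P(Cloudy→Cloudy)·P(Cloudy→Foggy) + P(Cloudy→Rainy)·P(Rainy→Foggy) + P(Cloudy→Foggy)·P(Foggy→Foggy)
  = 0.35×0.4 + 0.25×0.35 + 0.4×0.4
  = 0.1400 + 0.0875 + 0.1600 = 0.3875

0.3875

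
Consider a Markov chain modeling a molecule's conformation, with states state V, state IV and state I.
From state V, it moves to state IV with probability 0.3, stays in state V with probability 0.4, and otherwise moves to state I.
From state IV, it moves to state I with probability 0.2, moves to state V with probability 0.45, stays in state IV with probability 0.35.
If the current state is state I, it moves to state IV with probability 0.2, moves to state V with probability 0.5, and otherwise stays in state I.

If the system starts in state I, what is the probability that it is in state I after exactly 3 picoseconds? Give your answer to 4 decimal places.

0.2720

Propagate the distribution vector 3 picoseconds from state I.
After 0 picoseconds: (0.0000, 0.0000, 1.0000)
After 1 picosecond: (0.5000, 0.2000, 0.3000)
After 2 picoseconds: (0.4400, 0.2800, 0.2800)
After 3 picoseconds: (0.4420, 0.2860, 0.2720)
P(in state I after 3 picoseconds) = 0.2720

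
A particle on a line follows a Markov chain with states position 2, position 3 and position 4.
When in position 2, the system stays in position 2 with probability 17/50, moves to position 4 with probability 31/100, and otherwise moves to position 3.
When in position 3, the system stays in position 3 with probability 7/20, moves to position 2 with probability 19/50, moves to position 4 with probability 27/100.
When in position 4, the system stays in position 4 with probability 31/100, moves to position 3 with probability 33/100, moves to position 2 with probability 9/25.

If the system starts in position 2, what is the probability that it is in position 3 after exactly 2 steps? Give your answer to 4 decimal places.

Sum over the intermediate state after 1 step:
P = P(position 2→position 2)·P(position 2→position 3) + P(position 2→position 3)·P(position 3→position 3) + P(position 2→position 4)·P(position 4→position 3)
  = 0.34×0.35 + 0.35×0.35 + 0.31×0.33
  = 0.1190 + 0.1225 + 0.1023 = 0.3438

0.3438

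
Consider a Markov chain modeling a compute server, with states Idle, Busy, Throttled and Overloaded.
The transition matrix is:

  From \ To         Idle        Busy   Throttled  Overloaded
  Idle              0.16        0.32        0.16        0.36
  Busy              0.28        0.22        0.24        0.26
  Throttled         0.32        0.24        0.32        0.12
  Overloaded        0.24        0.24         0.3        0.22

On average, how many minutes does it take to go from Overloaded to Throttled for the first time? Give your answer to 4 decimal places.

Let t(s) be the expected number of minutes to first reach Throttled from state s, with t(Throttled) = 0. Conditioning on the first minute:
t(Idle) = 1 + 0.16·t(Idle) + 0.32·t(Busy) + 0.36·t(Overloaded)
t(Busy) = 1 + 0.28·t(Idle) + 0.22·t(Busy) + 0.26·t(Overloaded)
t(Overloaded) = 1 + 0.24·t(Idle) + 0.24·t(Busy) + 0.22·t(Overloaded)
Solving: t(Idle) = 4.4949, t(Busy) = 4.2165, t(Overloaded) = 3.9625.
Expected minutes from Overloaded to Throttled: 3.9625.

3.9625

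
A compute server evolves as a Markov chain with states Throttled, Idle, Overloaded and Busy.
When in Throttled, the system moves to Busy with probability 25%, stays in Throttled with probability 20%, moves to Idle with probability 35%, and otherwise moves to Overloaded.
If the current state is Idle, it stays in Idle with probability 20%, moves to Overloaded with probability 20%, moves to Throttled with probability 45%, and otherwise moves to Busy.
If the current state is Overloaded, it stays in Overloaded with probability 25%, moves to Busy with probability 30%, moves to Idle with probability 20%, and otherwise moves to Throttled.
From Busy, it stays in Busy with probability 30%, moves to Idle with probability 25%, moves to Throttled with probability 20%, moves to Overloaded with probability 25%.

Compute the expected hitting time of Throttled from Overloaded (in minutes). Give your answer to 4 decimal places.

Let t(s) be the expected number of minutes to first reach Throttled from state s, with t(Throttled) = 0. Conditioning on the first minute:
t(Idle) = 1 + 0.2·t(Idle) + 0.2·t(Overloaded) + 0.15·t(Busy)
t(Overloaded) = 1 + 0.2·t(Idle) + 0.25·t(Overloaded) + 0.3·t(Busy)
t(Busy) = 1 + 0.25·t(Idle) + 0.25·t(Overloaded) + 0.3·t(Busy)
Solving: t(Idle) = 2.8432, t(Overloaded) = 3.5806, t(Busy) = 3.7228.
Expected minutes from Overloaded to Throttled: 3.5806.

3.5806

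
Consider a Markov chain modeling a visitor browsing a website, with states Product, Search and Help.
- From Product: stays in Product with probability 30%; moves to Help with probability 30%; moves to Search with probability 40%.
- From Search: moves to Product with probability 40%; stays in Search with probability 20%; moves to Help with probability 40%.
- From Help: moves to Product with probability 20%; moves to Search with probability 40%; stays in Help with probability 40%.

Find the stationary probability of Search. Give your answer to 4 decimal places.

Let the stationary distribution be π with π = πP and π_1 + π_2 + π_3 = 1.
π_1 = 0.3·π_1 + 0.4·π_2 + 0.2·π_3
π_2 = 0.4·π_1 + 0.2·π_2 + 0.4·π_3
Solving with the normalization constraint gives π = (0.2963, 0.3333, 0.3704).
So the stationary probability of Search is 0.3333.

0.3333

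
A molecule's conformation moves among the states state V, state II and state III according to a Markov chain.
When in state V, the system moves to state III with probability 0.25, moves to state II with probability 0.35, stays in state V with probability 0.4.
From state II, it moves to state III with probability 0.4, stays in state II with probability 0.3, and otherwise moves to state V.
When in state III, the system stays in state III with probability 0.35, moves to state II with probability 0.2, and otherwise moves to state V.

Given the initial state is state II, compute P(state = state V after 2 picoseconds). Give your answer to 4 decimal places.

Sum over the intermediate state after 1 picosecond:
P = P(state II→state V)·P(state V→state V) + P(state II→state II)·P(state II→state V) + P(state II→state III)·P(state III→state V)
  = 0.3×0.4 + 0.3×0.3 + 0.4×0.45
  = 0.1200 + 0.0900 + 0.1800 = 0.3900

0.3900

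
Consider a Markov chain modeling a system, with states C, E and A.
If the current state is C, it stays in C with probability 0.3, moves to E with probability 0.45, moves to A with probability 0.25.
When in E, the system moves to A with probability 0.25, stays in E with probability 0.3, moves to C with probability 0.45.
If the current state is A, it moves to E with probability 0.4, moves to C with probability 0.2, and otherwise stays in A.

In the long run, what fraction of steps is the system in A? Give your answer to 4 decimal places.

Let the stationary distribution be π with π = πP and π_1 + π_2 + π_3 = 1.
π_1 = 0.3·π_1 + 0.45·π_2 + 0.2·π_3
π_2 = 0.45·π_1 + 0.3·π_2 + 0.4·π_3
Solving with the normalization constraint gives π = (0.3274, 0.3785, 0.2941).
So the stationary probability of A is 0.2941.

0.2941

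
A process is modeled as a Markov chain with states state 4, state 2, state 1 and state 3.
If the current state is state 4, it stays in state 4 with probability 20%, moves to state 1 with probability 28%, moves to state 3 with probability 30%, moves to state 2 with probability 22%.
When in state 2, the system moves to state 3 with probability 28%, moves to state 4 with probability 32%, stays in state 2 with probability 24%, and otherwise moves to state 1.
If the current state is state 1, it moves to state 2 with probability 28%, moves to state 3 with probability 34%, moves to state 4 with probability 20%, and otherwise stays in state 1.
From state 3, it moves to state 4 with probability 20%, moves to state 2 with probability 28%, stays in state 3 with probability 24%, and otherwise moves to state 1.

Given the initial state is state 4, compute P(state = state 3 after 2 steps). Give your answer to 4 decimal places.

Propagate the distribution vector 2 steps from state 4.
After 0 steps: (1.0000, 0.0000, 0.0000, 0.0000)
After 1 step: (0.2000, 0.2200, 0.2800, 0.3000)
After 2 steps: (0.2264, 0.2592, 0.2256, 0.2888)
P(in state 3 after 2 steps) = 0.2888

0.2888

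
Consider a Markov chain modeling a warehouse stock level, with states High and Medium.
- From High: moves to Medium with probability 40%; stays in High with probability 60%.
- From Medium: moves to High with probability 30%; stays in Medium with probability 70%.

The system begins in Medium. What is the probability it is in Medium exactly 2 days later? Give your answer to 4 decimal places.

0.6100

Sum over the intermediate state after 1 day:
P = P(Medium→High)·P(High→Medium) + P(Medium→Medium)·P(Medium→Medium)
  = 0.3×0.4 + 0.7×0.7
  = 0.1200 + 0.4900 = 0.6100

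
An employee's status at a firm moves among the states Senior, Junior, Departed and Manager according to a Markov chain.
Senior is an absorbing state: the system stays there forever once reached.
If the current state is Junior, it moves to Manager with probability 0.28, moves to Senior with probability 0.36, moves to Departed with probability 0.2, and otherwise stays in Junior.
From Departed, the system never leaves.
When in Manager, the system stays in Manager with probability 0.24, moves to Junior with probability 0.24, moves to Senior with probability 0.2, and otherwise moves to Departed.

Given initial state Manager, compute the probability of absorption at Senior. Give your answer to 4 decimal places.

0.4454

Let h(s) be the probability of absorption at Senior starting from transient state s. Then h(Senior) = 1 and h(Departed) = 0. By first-step analysis:
h(Junior) = 0.36·1 + 0.16·h(Junior) + 0.2·0 + 0.28·h(Manager)
h(Manager) = 0.2·1 + 0.24·h(Junior) + 0.32·0 + 0.24·h(Manager)
Solving: h(Junior) = 0.5770, h(Manager) = 0.4454.
Starting from Manager, the probability is 0.4454.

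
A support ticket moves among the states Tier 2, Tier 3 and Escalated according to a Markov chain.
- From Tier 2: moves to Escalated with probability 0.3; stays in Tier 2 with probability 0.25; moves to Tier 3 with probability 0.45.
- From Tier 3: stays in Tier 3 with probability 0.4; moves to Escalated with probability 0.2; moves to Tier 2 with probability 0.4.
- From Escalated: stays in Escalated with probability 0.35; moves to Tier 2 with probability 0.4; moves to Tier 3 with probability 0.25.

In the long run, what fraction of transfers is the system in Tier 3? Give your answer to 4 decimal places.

0.3760

Let the stationary distribution be π with π = πP and π_1 + π_2 + π_3 = 1.
π_1 = 0.25·π_1 + 0.4·π_2 + 0.4·π_3
π_2 = 0.45·π_1 + 0.4·π_2 + 0.25·π_3
Solving with the normalization constraint gives π = (0.3478, 0.3760, 0.2762).
So the stationary probability of Tier 3 is 0.3760.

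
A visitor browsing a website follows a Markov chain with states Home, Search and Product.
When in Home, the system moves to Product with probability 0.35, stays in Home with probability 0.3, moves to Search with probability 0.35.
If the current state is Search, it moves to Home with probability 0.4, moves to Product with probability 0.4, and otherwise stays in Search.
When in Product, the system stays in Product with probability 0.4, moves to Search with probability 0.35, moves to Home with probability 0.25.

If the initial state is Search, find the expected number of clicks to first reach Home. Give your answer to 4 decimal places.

Let t(s) be the expected number of clicks to first reach Home from state s, with t(Home) = 0. Conditioning on the first click:
t(Search) = 1 + 0.2·t(Search) + 0.4·t(Product)
t(Product) = 1 + 0.35·t(Search) + 0.4·t(Product)
Solving: t(Search) = 2.9412, t(Product) = 3.3824.
Expected clicks from Search to Home: 2.9412.

2.9412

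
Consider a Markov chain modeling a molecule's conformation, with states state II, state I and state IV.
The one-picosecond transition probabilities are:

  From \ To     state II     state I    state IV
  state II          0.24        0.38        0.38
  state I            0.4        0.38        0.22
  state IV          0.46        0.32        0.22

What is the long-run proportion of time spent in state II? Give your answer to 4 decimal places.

0.3592

Let the stationary distribution be π with π = πP and π_1 + π_2 + π_3 = 1.
π_1 = 0.24·π_1 + 0.4·π_2 + 0.46·π_3
π_2 = 0.38·π_1 + 0.38·π_2 + 0.32·π_3
Solving with the normalization constraint gives π = (0.3592, 0.3634, 0.2775).
So the stationary probability of state II is 0.3592.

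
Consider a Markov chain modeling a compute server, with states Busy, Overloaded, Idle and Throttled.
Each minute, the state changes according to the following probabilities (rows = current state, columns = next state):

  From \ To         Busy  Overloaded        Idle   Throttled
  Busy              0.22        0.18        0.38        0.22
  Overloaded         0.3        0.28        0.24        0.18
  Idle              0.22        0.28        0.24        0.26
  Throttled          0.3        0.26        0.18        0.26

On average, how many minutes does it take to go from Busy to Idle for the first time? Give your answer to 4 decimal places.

3.2759

Let t(s) be the expected number of minutes to first reach Idle from state s, with t(Idle) = 0. Conditioning on the first minute:
t(Busy) = 1 + 0.22·t(Busy) + 0.18·t(Overloaded) + 0.22·t(Throttled)
t(Overloaded) = 1 + 0.3·t(Busy) + 0.28·t(Overloaded) + 0.18·t(Throttled)
t(Throttled) = 1 + 0.3·t(Busy) + 0.26·t(Overloaded) + 0.26·t(Throttled)
Solving: t(Busy) = 3.2759, t(Overloaded) = 3.7534, t(Throttled) = 3.9982.
Expected minutes from Busy to Idle: 3.2759.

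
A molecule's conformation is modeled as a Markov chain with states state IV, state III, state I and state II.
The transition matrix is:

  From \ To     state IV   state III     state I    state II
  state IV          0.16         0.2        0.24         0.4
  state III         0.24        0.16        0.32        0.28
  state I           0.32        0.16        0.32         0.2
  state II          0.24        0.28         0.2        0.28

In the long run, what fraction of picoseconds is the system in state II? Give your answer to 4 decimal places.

Let the stationary distribution be π with π = πP and π_1 + π_2 + π_3 + π_4 = 1.
π_1 = 0.16·π_1 + 0.24·π_2 + 0.32·π_3 + 0.24·π_4
π_2 = 0.2·π_1 + 0.16·π_2 + 0.16·π_3 + 0.28·π_4
π_3 = 0.24·π_1 + 0.32·π_2 + 0.32·π_3 + 0.2·π_4
Solving with the normalization constraint gives π = (0.2419, 0.2042, 0.2661, 0.2877).
So the stationary probability of state II is 0.2877.

0.2877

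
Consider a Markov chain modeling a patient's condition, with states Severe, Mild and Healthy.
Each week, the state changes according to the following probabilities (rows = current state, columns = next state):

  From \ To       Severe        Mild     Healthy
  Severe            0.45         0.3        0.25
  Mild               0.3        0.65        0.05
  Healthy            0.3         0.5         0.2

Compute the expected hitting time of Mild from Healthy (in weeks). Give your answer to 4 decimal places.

2.3288

Let t(s) be the expected number of weeks to first reach Mild from state s, with t(Mild) = 0. Conditioning on the first week:
t(Severe) = 1 + 0.45·t(Severe) + 0.25·t(Healthy)
t(Healthy) = 1 + 0.3·t(Severe) + 0.2·t(Healthy)
Solving: t(Severe) = 2.8767, t(Healthy) = 2.3288.
Expected weeks from Healthy to Mild: 2.3288.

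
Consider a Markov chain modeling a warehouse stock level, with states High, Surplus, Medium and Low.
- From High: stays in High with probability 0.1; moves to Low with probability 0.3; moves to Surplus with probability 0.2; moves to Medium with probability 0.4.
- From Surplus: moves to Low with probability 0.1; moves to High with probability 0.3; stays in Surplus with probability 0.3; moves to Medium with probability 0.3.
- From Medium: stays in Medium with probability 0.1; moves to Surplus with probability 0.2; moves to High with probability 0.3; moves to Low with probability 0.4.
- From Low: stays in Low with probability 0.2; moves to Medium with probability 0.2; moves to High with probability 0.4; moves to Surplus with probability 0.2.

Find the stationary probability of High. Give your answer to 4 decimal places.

Let the stationary distribution be π with π = πP and π_1 + π_2 + π_3 + π_4 = 1.
π_1 = 0.1·π_1 + 0.3·π_2 + 0.3·π_3 + 0.4·π_4
π_2 = 0.2·π_1 + 0.3·π_2 + 0.2·π_3 + 0.2·π_4
π_3 = 0.4·π_1 + 0.3·π_2 + 0.1·π_3 + 0.2·π_4
Solving with the normalization constraint gives π = (0.2713, 0.2222, 0.2513, 0.2552).
So the stationary probability of High is 0.2713.

0.2713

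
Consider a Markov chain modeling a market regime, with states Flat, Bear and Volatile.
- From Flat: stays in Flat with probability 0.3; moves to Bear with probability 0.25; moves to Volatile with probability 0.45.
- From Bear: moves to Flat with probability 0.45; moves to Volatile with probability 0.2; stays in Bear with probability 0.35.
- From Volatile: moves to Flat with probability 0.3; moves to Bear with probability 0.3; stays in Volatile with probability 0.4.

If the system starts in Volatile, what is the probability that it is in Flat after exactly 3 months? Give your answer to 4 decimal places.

0.3450

Propagate the distribution vector 3 months from Volatile.
After 0 months: (0.0000, 0.0000, 1.0000)
After 1 month: (0.3000, 0.3000, 0.4000)
After 2 months: (0.3450, 0.3000, 0.3550)
After 3 months: (0.3450, 0.2978, 0.3573)
P(in Flat after 3 months) = 0.3450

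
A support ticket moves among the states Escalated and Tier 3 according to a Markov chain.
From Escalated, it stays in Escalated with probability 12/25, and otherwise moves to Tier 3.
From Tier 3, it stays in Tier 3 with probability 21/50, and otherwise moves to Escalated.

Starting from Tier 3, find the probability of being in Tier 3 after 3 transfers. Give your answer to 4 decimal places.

Propagate the distribution vector 3 transfers from Tier 3.
After 0 transfers: (0.0000, 1.0000)
After 1 transfer: (0.5800, 0.4200)
After 2 transfers: (0.5220, 0.4780)
After 3 transfers: (0.5278, 0.4722)
P(in Tier 3 after 3 transfers) = 0.4722

0.4722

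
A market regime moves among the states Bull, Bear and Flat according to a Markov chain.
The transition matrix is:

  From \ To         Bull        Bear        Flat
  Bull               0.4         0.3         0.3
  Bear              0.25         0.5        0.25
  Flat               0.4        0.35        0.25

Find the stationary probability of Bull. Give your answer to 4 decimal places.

0.3412

Let the stationary distribution be π with π = πP and π_1 + π_2 + π_3 = 1.
π_1 = 0.4·π_1 + 0.25·π_2 + 0.4·π_3
π_2 = 0.3·π_1 + 0.5·π_2 + 0.35·π_3
Solving with the normalization constraint gives π = (0.3412, 0.3917, 0.2671).
So the stationary probability of Bull is 0.3412.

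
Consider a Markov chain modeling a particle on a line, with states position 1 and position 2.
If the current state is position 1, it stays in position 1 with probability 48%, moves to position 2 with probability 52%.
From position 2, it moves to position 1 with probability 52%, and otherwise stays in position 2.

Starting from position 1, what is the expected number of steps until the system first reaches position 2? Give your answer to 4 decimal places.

Let t(s) be the expected number of steps to first reach position 2 from state s, with t(position 2) = 0. Conditioning on the first step:
t(position 1) = 1 + 0.48·t(position 1)
Solving: t(position 1) = 1.9231.
Expected steps from position 1 to position 2: 1.9231.

1.9231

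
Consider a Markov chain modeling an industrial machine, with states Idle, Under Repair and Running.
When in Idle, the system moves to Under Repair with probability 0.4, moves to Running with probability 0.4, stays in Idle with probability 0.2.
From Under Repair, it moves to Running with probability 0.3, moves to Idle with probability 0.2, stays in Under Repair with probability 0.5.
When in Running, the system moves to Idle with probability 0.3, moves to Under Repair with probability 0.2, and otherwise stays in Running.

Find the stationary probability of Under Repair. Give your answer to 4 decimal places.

0.3544

Let the stationary distribution be π with π = πP and π_1 + π_2 + π_3 = 1.
π_1 = 0.2·π_1 + 0.2·π_2 + 0.3·π_3
π_2 = 0.4·π_1 + 0.5·π_2 + 0.2·π_3
Solving with the normalization constraint gives π = (0.2405, 0.3544, 0.4051).
So the stationary probability of Under Repair is 0.3544.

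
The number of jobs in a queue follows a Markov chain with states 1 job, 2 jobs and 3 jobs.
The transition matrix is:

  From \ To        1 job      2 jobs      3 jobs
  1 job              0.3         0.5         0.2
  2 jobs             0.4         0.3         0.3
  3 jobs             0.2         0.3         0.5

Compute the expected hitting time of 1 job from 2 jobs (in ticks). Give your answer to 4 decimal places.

Let t(s) be the expected number of ticks to first reach 1 job from state s, with t(1 job) = 0. Conditioning on the first tick:
t(2 jobs) = 1 + 0.3·t(2 jobs) + 0.3·t(3 jobs)
t(3 jobs) = 1 + 0.3·t(2 jobs) + 0.5·t(3 jobs)
Solving: t(2 jobs) = 3.0769, t(3 jobs) = 3.8462.
Expected ticks from 2 jobs to 1 job: 3.0769.

3.0769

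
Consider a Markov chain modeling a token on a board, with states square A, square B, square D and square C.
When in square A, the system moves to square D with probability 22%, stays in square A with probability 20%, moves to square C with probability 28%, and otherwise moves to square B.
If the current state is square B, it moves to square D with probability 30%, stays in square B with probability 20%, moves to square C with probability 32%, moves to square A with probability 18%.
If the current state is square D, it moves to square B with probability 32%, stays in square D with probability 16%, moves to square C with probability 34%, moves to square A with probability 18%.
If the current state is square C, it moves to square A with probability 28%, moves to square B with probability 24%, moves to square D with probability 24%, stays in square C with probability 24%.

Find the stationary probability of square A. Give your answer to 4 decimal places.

Let the stationary distribution be π with π = πP and π_1 + π_2 + π_3 + π_4 = 1.
π_1 = 0.2·π_1 + 0.18·π_2 + 0.18·π_3 + 0.28·π_4
π_2 = 0.3·π_1 + 0.2·π_2 + 0.32·π_3 + 0.24·π_4
π_3 = 0.22·π_1 + 0.3·π_2 + 0.16·π_3 + 0.24·π_4
Solving with the normalization constraint gives π = (0.2135, 0.2610, 0.2328, 0.2927).
So the stationary probability of square A is 0.2135.

0.2135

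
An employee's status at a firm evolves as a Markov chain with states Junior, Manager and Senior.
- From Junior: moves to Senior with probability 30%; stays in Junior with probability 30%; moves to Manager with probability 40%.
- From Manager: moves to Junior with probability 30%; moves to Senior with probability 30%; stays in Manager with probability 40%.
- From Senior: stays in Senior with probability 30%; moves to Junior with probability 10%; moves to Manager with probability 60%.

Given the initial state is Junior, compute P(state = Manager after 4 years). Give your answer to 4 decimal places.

Propagate the distribution vector 4 years from Junior.
After 0 years: (1.0000, 0.0000, 0.0000)
After 1 year: (0.3000, 0.4000, 0.3000)
After 2 years: (0.2400, 0.4600, 0.3000)
After 3 years: (0.2400, 0.4600, 0.3000)
After 4 years: (0.2400, 0.4600, 0.3000)
P(in Manager after 4 years) = 0.4600

0.4600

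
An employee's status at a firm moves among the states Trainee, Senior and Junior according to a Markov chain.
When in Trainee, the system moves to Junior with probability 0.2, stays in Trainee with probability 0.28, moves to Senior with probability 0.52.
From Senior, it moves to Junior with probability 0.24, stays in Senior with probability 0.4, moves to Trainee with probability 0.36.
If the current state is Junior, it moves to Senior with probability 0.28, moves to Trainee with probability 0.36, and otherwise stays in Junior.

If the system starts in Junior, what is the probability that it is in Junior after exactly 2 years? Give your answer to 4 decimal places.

0.2688

Sum over the intermediate state after 1 year:
P = P(Junior→Trainee)·P(Trainee→Junior) + P(Junior→Senior)·P(Senior→Junior) + P(Junior→Junior)·P(Junior→Junior)
  = 0.36×0.2 + 0.28×0.24 + 0.36×0.36
  = 0.0720 + 0.0672 + 0.1296 = 0.2688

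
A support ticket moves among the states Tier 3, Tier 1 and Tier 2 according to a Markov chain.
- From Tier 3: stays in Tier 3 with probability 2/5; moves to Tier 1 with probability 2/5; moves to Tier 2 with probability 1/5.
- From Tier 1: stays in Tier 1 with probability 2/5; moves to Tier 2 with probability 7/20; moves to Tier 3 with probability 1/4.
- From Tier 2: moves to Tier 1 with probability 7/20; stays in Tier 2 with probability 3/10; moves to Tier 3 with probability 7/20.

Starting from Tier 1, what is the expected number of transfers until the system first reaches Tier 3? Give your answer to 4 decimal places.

Let t(s) be the expected number of transfers to first reach Tier 3 from state s, with t(Tier 3) = 0. Conditioning on the first transfer:
t(Tier 1) = 1 + 0.4·t(Tier 1) + 0.35·t(Tier 2)
t(Tier 2) = 1 + 0.35·t(Tier 1) + 0.3·t(Tier 2)
Solving: t(Tier 1) = 3.5294, t(Tier 2) = 3.1933.
Expected transfers from Tier 1 to Tier 3: 3.5294.

3.5294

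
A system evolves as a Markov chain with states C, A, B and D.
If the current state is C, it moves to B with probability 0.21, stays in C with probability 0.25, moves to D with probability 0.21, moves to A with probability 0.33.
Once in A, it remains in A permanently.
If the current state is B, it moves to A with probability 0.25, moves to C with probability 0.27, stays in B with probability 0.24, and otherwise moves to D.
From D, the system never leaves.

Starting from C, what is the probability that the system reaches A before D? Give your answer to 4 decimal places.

Let h(s) be the probability of absorption at A starting from transient state s. Then h(A) = 1 and h(D) = 0. By first-step analysis:
h(C) = 0.25·h(C) + 0.33·1 + 0.21·h(B) + 0.21·0
h(B) = 0.27·h(C) + 0.25·1 + 0.24·h(B) + 0.24·0
Solving: h(C) = 0.5909, h(B) = 0.5389.
Starting from C, the probability is 0.5909.

0.5909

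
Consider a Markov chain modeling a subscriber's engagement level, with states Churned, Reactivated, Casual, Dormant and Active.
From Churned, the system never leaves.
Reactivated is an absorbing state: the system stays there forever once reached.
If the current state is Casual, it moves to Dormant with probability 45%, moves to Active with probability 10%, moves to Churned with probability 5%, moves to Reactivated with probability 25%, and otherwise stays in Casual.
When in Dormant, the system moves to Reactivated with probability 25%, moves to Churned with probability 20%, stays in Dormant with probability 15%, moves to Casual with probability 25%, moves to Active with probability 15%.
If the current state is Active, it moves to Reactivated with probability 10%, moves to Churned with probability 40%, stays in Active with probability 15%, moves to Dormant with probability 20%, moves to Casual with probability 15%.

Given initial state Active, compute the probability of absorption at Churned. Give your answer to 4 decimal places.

0.6458

Let h(s) be the probability of absorption at Churned starting from transient state s. Then h(Churned) = 1 and h(Reactivated) = 0. By first-step analysis:
h(Casual) = 0.05·1 + 0.25·0 + 0.15·h(Casual) + 0.45·h(Dormant) + 0.1·h(Active)
h(Dormant) = 0.2·1 + 0.25·0 + 0.25·h(Casual) + 0.15·h(Dormant) + 0.15·h(Active)
h(Active) = 0.4·1 + 0.1·0 + 0.15·h(Casual) + 0.2·h(Dormant) + 0.15·h(Active)
Solving: h(Casual) = 0.3787, h(Dormant) = 0.4606, h(Active) = 0.6458.
Starting from Active, the probability is 0.6458.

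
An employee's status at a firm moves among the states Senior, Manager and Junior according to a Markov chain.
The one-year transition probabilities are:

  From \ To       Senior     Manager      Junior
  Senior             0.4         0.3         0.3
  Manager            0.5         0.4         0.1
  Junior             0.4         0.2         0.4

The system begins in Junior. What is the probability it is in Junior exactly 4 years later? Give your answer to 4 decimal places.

Propagate the distribution vector 4 years from Junior.
After 0 years: (0.0000, 0.0000, 1.0000)
After 1 year: (0.4000, 0.2000, 0.4000)
After 2 years: (0.4200, 0.2800, 0.3000)
After 3 years: (0.4280, 0.2980, 0.2740)
After 4 years: (0.4298, 0.3024, 0.2678)
P(in Junior after 4 years) = 0.2678

0.2678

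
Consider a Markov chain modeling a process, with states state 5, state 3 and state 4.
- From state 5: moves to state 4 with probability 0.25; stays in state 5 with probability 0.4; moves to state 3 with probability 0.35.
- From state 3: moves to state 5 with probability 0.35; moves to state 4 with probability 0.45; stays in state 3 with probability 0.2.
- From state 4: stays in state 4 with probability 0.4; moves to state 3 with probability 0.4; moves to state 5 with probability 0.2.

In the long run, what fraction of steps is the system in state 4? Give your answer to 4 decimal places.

Let the stationary distribution be π with π = πP and π_1 + π_2 + π_3 = 1.
π_1 = 0.4·π_1 + 0.35·π_2 + 0.2·π_3
π_2 = 0.35·π_1 + 0.2·π_2 + 0.4·π_3
Solving with the normalization constraint gives π = (0.3101, 0.3204, 0.3695).
So the stationary probability of state 4 is 0.3695.

0.3695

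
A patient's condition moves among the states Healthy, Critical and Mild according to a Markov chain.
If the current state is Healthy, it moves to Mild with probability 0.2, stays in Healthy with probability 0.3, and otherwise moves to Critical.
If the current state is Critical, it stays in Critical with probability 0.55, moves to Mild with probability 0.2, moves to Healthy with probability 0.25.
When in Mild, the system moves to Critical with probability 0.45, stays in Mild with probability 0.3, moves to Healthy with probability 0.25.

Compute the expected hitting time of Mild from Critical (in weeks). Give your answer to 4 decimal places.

5.0000

Let t(s) be the expected number of weeks to first reach Mild from state s, with t(Mild) = 0. Conditioning on the first week:
t(Healthy) = 1 + 0.3·t(Healthy) + 0.5·t(Critical)
t(Critical) = 1 + 0.25·t(Healthy) + 0.55·t(Critical)
Solving: t(Healthy) = 5.0000, t(Critical) = 5.0000.
Expected weeks from Critical to Mild: 5.0000.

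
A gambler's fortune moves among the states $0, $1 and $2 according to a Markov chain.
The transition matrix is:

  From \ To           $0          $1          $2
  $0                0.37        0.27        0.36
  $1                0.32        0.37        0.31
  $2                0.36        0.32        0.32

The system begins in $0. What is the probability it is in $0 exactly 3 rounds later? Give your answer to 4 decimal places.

Propagate the distribution vector 3 rounds from $0.
After 0 rounds: (1.0000, 0.0000, 0.0000)
After 1 round: (0.3700, 0.2700, 0.3600)
After 2 rounds: (0.3529, 0.3150, 0.3321)
After 3 rounds: (0.3509, 0.3181, 0.3310)
P(in $0 after 3 rounds) = 0.3509

0.3509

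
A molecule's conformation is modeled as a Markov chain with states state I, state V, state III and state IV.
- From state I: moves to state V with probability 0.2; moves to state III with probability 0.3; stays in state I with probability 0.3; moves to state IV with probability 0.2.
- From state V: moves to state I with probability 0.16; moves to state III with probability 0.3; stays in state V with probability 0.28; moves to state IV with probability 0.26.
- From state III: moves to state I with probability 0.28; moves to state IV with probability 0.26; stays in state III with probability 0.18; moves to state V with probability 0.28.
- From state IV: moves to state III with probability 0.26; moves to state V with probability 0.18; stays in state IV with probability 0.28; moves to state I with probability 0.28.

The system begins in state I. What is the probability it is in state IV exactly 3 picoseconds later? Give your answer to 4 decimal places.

0.2492

Propagate the distribution vector 3 picoseconds from state I.
After 0 picoseconds: (1.0000, 0.0000, 0.0000, 0.0000)
After 1 picosecond: (0.3000, 0.2000, 0.3000, 0.2000)
After 2 picoseconds: (0.2620, 0.2360, 0.2560, 0.2460)
After 3 picoseconds: (0.2569, 0.2344, 0.2594, 0.2492)
P(in state IV after 3 picoseconds) = 0.2492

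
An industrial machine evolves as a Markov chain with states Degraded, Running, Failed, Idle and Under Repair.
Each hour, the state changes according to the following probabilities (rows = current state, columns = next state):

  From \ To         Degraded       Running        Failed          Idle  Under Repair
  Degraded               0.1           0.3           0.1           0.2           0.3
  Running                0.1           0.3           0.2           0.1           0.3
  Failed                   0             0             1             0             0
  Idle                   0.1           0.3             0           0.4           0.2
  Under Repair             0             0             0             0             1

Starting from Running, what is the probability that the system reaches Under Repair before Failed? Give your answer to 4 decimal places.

Let h(s) be the probability of absorption at Under Repair starting from transient state s. Then h(Under Repair) = 1 and h(Failed) = 0. By first-step analysis:
h(Degraded) = 0.1·h(Degraded) + 0.3·h(Running) + 0.1·0 + 0.2·h(Idle) + 0.3·1
h(Running) = 0.1·h(Degraded) + 0.3·h(Running) + 0.2·0 + 0.1·h(Idle) + 0.3·1
h(Idle) = 0.1·h(Degraded) + 0.3·h(Running) + 0.4·h(Idle) + 0.2·1
Solving: h(Degraded) = 0.7194, h(Running) = 0.6419, h(Idle) = 0.7742.
Starting from Running, the probability is 0.6419.

0.6419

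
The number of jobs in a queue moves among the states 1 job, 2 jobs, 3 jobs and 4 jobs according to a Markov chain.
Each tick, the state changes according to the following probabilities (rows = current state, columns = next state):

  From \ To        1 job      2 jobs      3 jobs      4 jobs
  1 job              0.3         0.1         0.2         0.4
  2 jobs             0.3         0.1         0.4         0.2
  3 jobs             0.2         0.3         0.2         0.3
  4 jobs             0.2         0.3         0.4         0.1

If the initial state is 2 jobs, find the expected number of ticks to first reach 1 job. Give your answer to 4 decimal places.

Let t(s) be the expected number of ticks to first reach 1 job from state s, with t(1 job) = 0. Conditioning on the first tick:
t(2 jobs) = 1 + 0.1·t(2 jobs) + 0.4·t(3 jobs) + 0.2·t(4 jobs)
t(3 jobs) = 1 + 0.3·t(2 jobs) + 0.2·t(3 jobs) + 0.3·t(4 jobs)
t(4 jobs) = 1 + 0.3·t(2 jobs) + 0.4·t(3 jobs) + 0.1·t(4 jobs)
Solving: t(2 jobs) = 4.0741, t(3 jobs) = 4.4444, t(4 jobs) = 4.4444.
Expected ticks from 2 jobs to 1 job: 4.0741.

4.0741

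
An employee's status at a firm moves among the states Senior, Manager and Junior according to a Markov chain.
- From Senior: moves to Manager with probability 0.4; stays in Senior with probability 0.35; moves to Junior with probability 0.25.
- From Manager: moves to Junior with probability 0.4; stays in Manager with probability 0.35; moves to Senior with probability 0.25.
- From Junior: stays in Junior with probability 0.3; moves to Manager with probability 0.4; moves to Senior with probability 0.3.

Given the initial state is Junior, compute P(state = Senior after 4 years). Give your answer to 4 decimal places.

Propagate the distribution vector 4 years from Junior.
After 0 years: (0.0000, 0.0000, 1.0000)
After 1 year: (0.3000, 0.4000, 0.3000)
After 2 years: (0.2950, 0.3800, 0.3250)
After 3 years: (0.2958, 0.3810, 0.3233)
After 4 years: (0.2957, 0.3810, 0.3233)
P(in Senior after 4 years) = 0.2957

0.2957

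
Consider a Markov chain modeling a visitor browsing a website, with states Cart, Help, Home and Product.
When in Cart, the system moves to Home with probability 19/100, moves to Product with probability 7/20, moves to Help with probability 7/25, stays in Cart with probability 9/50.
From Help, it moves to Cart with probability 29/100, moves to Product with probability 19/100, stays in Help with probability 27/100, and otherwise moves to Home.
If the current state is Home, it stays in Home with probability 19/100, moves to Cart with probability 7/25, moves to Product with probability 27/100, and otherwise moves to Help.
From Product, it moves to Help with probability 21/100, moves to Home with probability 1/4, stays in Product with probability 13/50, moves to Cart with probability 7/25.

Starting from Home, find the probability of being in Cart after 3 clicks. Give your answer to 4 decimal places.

Propagate the distribution vector 3 clicks from Home.
After 0 clicks: (0.0000, 0.0000, 1.0000, 0.0000)
After 1 click: (0.2800, 0.2600, 0.1900, 0.2700)
After 2 clicks: (0.2546, 0.2547, 0.2218, 0.2689)
After 3 clicks: (0.2571, 0.2542, 0.2214, 0.2673)
P(in Cart after 3 clicks) = 0.2571

0.2571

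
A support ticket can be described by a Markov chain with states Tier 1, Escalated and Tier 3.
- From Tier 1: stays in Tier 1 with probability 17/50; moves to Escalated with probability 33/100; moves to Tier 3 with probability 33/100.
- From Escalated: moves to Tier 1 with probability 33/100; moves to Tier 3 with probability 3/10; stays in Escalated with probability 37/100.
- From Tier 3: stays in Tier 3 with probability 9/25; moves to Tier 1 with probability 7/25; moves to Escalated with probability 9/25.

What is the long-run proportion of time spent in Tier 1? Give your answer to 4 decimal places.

Let the stationary distribution be π with π = πP and π_1 + π_2 + π_3 = 1.
π_1 = 0.34·π_1 + 0.33·π_2 + 0.28·π_3
π_2 = 0.33·π_1 + 0.37·π_2 + 0.36·π_3
Solving with the normalization constraint gives π = (0.3167, 0.3540, 0.3293).
So the stationary probability of Tier 1 is 0.3167.

0.3167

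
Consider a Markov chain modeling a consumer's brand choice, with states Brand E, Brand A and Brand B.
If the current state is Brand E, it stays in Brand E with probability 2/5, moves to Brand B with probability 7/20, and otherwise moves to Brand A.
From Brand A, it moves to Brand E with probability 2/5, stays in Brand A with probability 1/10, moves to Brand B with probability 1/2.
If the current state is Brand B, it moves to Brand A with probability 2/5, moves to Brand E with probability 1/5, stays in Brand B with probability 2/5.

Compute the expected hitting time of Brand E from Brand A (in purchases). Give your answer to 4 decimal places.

Let t(s) be the expected number of purchases to first reach Brand E from state s, with t(Brand E) = 0. Conditioning on the first purchase:
t(Brand A) = 1 + 0.1·t(Brand A) + 0.5·t(Brand B)
t(Brand B) = 1 + 0.4·t(Brand A) + 0.4·t(Brand B)
Solving: t(Brand A) = 3.2353, t(Brand B) = 3.8235.
Expected purchases from Brand A to Brand E: 3.2353.

3.2353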